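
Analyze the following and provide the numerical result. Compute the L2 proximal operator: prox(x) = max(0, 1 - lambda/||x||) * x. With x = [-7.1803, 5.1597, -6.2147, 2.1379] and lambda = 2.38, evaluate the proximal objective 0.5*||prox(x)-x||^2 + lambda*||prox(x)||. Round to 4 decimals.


Step 1: Compute ||x||.
||x|| = 11.0169
Step 2: Compute scaling factor.
scale = max(0, 1 - 2.38/11.0169) = 0.784
Step 3: prox(x) = [-5.6291, 4.045, -4.8721, 1.676]
||prox(x)|| = 8.6369
Step 4: Proximal objective.
0.5*||prox-x||^2 = 2.8322
lambda*||prox|| = 20.5558
Total = 23.388


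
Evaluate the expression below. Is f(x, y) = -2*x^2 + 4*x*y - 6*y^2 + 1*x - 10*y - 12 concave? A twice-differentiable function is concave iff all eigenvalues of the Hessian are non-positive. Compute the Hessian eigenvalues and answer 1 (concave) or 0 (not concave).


The Hessian of f(x,y) = -2*x^2 + 4*x*y - 6*y^2 + 1*x - 10*y - 12 is:
H = [[-4, 4], [4, -12]]
Trace = -4 - 12 = -16
Determinant = -4*-12 - (4)^2 = 32
Discriminant = (-16)^2 - 4*32 = 128.0
Eigenvalues: lambda_1 = -13.6569, lambda_2 = -2.3431
The function is concave.

1


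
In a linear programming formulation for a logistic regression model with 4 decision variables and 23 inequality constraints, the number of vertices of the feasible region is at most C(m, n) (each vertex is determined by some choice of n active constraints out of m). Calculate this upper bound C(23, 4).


Each vertex corresponds to some choice of n active constraints out of m, so the number of vertices is at most C(m, n) = m! / (n!(m-n)!).
m = 23, n = 4
Numerator: 23 * 22 * 21 * 20
Denominator: 4! = 24
C(23, 4) = 8855


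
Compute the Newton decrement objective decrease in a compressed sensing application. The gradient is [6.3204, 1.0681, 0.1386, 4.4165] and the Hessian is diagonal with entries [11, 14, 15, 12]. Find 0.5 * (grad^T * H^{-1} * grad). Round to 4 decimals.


Step 1: H is diagonal, so H^(-1) * g = [0.5746, 0.0763, 0.0092, 0.368].
Step 2: g^T H^(-1) g = sum_i g_i^2 / H_ii
  = (6.3204)^2/11 + (1.0681)^2/14 + (0.1386)^2/15 + (4.4165)^2/12
  = 3.6316 + 0.0815 + 0.0013 + 1.6255 = 5.3398
Step 3: Objective decrease = 0.5 * g^T H^(-1) g = 2.6699


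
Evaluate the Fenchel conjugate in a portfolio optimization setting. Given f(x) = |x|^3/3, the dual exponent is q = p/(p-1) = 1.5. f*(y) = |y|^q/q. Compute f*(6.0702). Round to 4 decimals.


The conjugate exponent q satisfies 1/p + 1/q = 1.
p = 3, so q = 3/(3 - 1) = 1.5
|y|^q = 6.0702^1.5 = 14.9556
f*(6.0702) = 14.9556 / 1.5 = 9.9704


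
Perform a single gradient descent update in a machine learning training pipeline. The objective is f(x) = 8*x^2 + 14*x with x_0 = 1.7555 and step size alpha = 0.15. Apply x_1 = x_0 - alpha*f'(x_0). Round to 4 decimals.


We compute the gradient at x_0 and apply the update.
f'(x) = 16*x + 14
f'(1.7555) = 16*1.7555 + 14 = 42.088
x_1 = 1.7555 - 0.15*42.088 = -4.5577


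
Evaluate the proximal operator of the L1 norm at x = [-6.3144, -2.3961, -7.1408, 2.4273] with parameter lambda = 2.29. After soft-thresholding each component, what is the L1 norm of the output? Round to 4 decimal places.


Soft-thresholding with lambda = 2.29:
prox(-6.3144) = sign(-6.3144)*max(|-6.3144| - 2.29, 0) = -4.0244
prox(-2.3961) = sign(-2.3961)*max(|-2.3961| - 2.29, 0) = -0.1061
prox(-7.1408) = sign(-7.1408)*max(|-7.1408| - 2.29, 0) = -4.8508
prox(2.4273) = sign(2.4273)*max(|2.4273| - 2.29, 0) = 0.1373
prox(x) = [-4.0244, -0.1061, -4.8508, 0.1373]
||prox(x)||_1 = 4.0244 + 0.1061 + 4.8508 + 0.1373 = 9.1186


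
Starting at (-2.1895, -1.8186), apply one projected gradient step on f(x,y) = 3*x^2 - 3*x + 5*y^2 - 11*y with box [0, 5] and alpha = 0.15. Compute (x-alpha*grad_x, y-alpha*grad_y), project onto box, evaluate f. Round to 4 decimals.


Step 1: Compute gradient at (-2.1895, -1.8186).
grad_x = 2*3*-2.1895 - 3 = -16.137
grad_y = 2*5*-1.8186 - 11 = -29.186
Step 2: Gradient step.
x_raw = -2.1895 - 0.15*-16.137 = 0.2311
y_raw = -1.8186 - 0.15*-29.186 = 2.5593
Step 3: Project onto [0, 5].
x_proj = clip(0.2311) = 0.2311
y_proj = clip(2.5593) = 2.5593
Step 4: Evaluate f.
f(0.2311, 2.5593) = 4.0648


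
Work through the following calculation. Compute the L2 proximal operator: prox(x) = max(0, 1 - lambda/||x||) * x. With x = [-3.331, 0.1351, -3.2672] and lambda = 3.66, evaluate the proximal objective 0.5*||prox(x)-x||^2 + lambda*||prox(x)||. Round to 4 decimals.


Step 1: Compute ||x||.
||x|| = 4.6678
Step 2: Compute scaling factor.
scale = max(0, 1 - 3.66/4.6678) = 0.2159
Step 3: prox(x) = [-0.7192, 0.0292, -0.7054]
||prox(x)|| = 1.0078
Step 4: Proximal objective.
0.5*||prox-x||^2 = 6.6978
lambda*||prox|| = 3.6885
Total = 10.3864


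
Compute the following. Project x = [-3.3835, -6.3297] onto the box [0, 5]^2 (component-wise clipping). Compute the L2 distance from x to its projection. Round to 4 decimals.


Project each component onto [0, 5].
clip(-3.3835) = 0.0, clip(-6.3297) = 0.0
Projection = [0.0, 0.0]
Squared diffs: [11.4481, 40.0651]
Distance = sqrt(51.5132) = 7.1773


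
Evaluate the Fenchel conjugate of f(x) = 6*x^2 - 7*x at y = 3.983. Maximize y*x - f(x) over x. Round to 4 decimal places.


f*(y) = sup_x {y*x - a*x^2 - b*x} = sup_x {(y-b)*x - a*x^2}
FOC: (y - b) - 2a*x = 0 => x* = (y - b)/(2a)
x* = (3.983 + 7)/(2*6) = 0.9153
f*(3.983) = (y-b)^2/(4a) = (3.983 + 7)^2/(4*6)
= 120.6263/24 = 5.0261


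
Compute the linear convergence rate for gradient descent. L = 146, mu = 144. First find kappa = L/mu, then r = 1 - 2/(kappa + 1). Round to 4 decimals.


Step 1: Compute the condition number.
kappa = L/mu = 146/144 = 1.0139
Step 2: Compute the convergence rate.
r = 1 - 2/(kappa + 1) = 1 - 2*mu/(L + mu) = (L - mu)/(L + mu) = 2/290 = 0.0069


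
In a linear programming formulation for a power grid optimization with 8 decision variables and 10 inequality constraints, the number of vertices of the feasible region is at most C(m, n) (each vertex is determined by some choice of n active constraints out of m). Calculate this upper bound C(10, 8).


Each vertex corresponds to some choice of n active constraints out of m, so the number of vertices is at most C(m, n) = m! / (n!(m-n)!).
m = 10, n = 8
Numerator: 10 * 9 * 8 * 7 * 6 * 5 * 4 * 3
Denominator: 8! = 40320
C(10, 8) = 45


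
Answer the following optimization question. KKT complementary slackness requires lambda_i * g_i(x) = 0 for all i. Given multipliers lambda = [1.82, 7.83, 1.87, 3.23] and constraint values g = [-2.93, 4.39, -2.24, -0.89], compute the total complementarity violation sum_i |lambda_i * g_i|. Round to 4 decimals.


KKT complementary slackness check:
lambda_1 * g_1 = 1.82 * -2.93 = -5.3326
lambda_2 * g_2 = 7.83 * 4.39 = 34.3737
lambda_3 * g_3 = 1.87 * -2.24 = -4.1888
lambda_4 * g_4 = 3.23 * -0.89 = -2.8747
Total violation = 5.3326 + 34.3737 + 4.1888 + 2.8747 = 46.7698


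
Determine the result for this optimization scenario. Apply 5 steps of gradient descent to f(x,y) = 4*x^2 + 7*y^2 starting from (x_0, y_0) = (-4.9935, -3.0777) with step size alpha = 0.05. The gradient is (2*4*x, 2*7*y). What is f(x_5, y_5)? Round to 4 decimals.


Gradient descent on f(x,y) = 4*x^2 + 7*y^2.
Starting point: (-4.9935, -3.0777), alpha = 0.05
Step 1: grad_x = 2*4*-4.9935 = -39.948, grad_y = 2*7*-3.0777 = -43.0878
  x_1 = -4.9935 - 0.05*-39.948 = -2.9961
  y_1 = -3.0777 - 0.05*-43.0878 = -0.9233
Step 2: grad_x = 2*4*-2.9961 = -23.9688, grad_y = 2*7*-0.9233 = -12.9263
  x_2 = -2.9961 - 0.05*-23.9688 = -1.7977
  y_2 = -0.9233 - 0.05*-12.9263 = -0.277
Step 3: grad_x = 2*4*-1.7977 = -14.3813, grad_y = 2*7*-0.277 = -3.8779
  x_3 = -1.7977 - 0.05*-14.3813 = -1.0786
  y_3 = -0.277 - 0.05*-3.8779 = -0.0831
Step 4: grad_x = 2*4*-1.0786 = -8.6288, grad_y = 2*7*-0.0831 = -1.1634
  x_4 = -1.0786 - 0.05*-8.6288 = -0.6472
  y_4 = -0.0831 - 0.05*-1.1634 = -0.0249
Step 5: grad_x = 2*4*-0.6472 = -5.1773, grad_y = 2*7*-0.0249 = -0.349
  x_5 = -0.6472 - 0.05*-5.1773 = -0.3883
  y_5 = -0.0249 - 0.05*-0.349 = -0.0075
f(-0.3883, -0.0075) = 4*(-0.3883)^2 + 7*(-0.0075)^2 = 0.6035


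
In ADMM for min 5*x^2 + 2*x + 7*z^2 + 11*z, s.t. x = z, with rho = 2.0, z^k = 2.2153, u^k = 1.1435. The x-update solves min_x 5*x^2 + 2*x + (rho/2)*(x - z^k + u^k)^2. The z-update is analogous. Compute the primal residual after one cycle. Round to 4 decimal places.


ADMM iteration with rho = 2.0, z^k = 2.2153, u^k = 1.1435
Step 1: x-update.
Minimize 5*x^2 + 2*x + (2.0/2)*(x - 2.2153 + 1.1435)^2
FOC: (2*5 + 2.0)*x = -2 + 2.0*(2.2153 - 1.1435)
x^{k+1} = 0.012
Step 2: z-update.
Minimize 7*z^2 + 11*z + (2.0/2)*(0.012 - z + 1.1435)^2
FOC: (2*7 + 2.0)*z = -11 + 2.0*(0.012 + 1.1435)
z^{k+1} = -0.5431
Step 3: u-update.
u^{k+1} = 1.1435 + 0.012 + 0.5431 = 1.6985
Step 4: Primal residual = |0.012 + 0.5431| = 0.555


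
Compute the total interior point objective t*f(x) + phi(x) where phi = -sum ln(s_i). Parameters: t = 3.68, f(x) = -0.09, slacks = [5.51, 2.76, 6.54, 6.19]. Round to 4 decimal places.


Step 1: Compute log-barrier.
ln values: [1.7066, 1.0152, 1.8779, 1.8229]
phi = -(1.7066 + 1.0152 + 1.8779 + 1.8229) = -6.4227
Step 2: Compute augmented objective.
t*f(x) = 3.68*-0.09 = -0.3312
Total = -0.3312 - 6.4227 = -6.7539


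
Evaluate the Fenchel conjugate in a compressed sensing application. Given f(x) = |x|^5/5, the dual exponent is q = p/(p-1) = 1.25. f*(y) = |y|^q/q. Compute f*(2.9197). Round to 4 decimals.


The conjugate exponent q satisfies 1/p + 1/q = 1.
p = 5, so q = 5/(5 - 1) = 1.25
|y|^q = 2.9197^1.25 = 3.8166
f*(2.9197) = 3.8166 / 1.25 = 3.0533


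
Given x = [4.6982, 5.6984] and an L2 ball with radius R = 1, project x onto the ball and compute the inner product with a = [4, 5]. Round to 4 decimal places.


Step 1: Compute ||x|| (intermediates to 6 decimals).
||x|| = sqrt(4.6982^2 + 5.6984^2) = 7.385448
Step 2: Project.
Since ||x|| > R, scale = R/||x|| = 1/7.385448 = 0.135401, proj(x) = scale * x
proj(x) = [0.636141, 0.771569]
Step 3: Dot product.
a^T * proj(x) = 4*0.636141 + 5*0.771569 = 6.4024


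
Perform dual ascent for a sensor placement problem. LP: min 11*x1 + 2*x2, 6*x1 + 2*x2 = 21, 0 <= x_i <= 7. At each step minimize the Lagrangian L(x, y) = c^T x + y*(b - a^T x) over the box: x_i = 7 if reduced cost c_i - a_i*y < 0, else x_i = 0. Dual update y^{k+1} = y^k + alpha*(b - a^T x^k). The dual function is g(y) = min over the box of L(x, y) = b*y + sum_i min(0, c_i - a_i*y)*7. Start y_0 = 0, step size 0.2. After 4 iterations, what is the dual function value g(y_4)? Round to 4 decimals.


Dual ascent for LP: min 11*x1 + 2*x2, 6*x1 + 2*x2 = 21, 0 <= x_i <= 7
Step 1: y^k = 0.0, reduced costs: (11.0, 2.0)
  x^k = (0.0, 0.0), subgradient = b - a^T x = 21.0
  y^{k+1} = 0.0 + 0.2*21.0 = 4.2
Step 2: y^k = 4.2, reduced costs: (-14.2, -6.4)
  x^k = (7.0, 7.0), subgradient = b - a^T x = -35.0
  y^{k+1} = 4.2 + 0.2*-35.0 = -2.8
Step 3: y^k = -2.8, reduced costs: (27.8, 7.6)
  x^k = (0.0, 0.0), subgradient = b - a^T x = 21.0
  y^{k+1} = -2.8 + 0.2*21.0 = 1.4
Step 4: y^k = 1.4, reduced costs: (2.6, -0.8)
  x^k = (0.0, 7.0), subgradient = b - a^T x = 7.0
  y^{k+1} = 1.4 + 0.2*7.0 = 2.8
Dual objective at y_4 = 2.8: reduced costs (-5.8, -3.6), box minimizer x = (7.0, 7.0)
g(y_4) = b*y + (c1 - a1*y)*x1 + (c2 - a2*y)*x2 = 21*2.8 + (-5.8)*7.0 + (-3.6)*7.0 = 58.8 - 40.6 - 25.2 = -7.0


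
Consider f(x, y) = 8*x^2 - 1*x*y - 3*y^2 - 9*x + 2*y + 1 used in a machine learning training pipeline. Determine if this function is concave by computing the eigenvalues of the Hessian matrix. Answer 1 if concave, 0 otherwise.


The Hessian of f(x,y) = 8*x^2 - 1*x*y - 3*y^2 - 9*x + 2*y + 1 is:
H = [[16, -1], [-1, -6]]
Trace = 16 - 6 = 10
Determinant = 16*-6 - (-1)^2 = -97
Discriminant = (10)^2 - 4*-97 = 488.0
Eigenvalues: lambda_1 = -6.0454, lambda_2 = 16.0454
The function is not concave.

0


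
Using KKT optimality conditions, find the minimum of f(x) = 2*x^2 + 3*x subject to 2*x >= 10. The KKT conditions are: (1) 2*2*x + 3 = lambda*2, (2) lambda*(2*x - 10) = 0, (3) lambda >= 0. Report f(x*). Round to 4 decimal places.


Step 1: Try lambda = 0 (constraint inactive).
x_unc = -3/(2*2) = -0.75
Check: 2*-0.75 = -1.5 < 10 -- violated!
Step 2: Constraint must be active: 2*x = 10
x* = 10/2 = 5.0
lambda = (2*2*5.0 + 3)/2 = 11.5
Step 3: Compute optimal value.
f(x*) = 2*5.0^2 + 3*5.0 = 65.0


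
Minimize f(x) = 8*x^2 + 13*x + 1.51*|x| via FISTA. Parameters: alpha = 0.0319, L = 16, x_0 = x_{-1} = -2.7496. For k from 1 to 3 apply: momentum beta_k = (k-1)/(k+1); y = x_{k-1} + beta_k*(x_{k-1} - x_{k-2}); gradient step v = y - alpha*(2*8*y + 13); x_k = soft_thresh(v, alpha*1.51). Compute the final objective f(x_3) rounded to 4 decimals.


FISTA on f(x) = 8*x^2 + 13*x + 1.51*|x|
L = 16, alpha = 0.0319
Iteration 1: beta = 0.0, y = -2.7496 + 0.0*(-2.7496 + 2.7496) = -2.7496
  grad(y) = -30.9936, v = y - alpha*grad = -1.7609
  prox(v) = soft_thresh(-1.7609, 0.0482) = -1.7127
Iteration 2: beta = 0.3333, y = -1.7127 + 0.3333*(-1.7127 + 2.7496) = -1.3671
  grad(y) = -8.8738, v = y - alpha*grad = -1.084
  prox(v) = soft_thresh(-1.084, 0.0482) = -1.0359
Iteration 3: beta = 0.5, y = -1.0359 + 0.5*(-1.0359 + 1.7127) = -0.6974
  grad(y) = 1.841, v = y - alpha*grad = -0.7562
  prox(v) = soft_thresh(-0.7562, 0.0482) = -0.708
f(x_3) = 8*(-0.708)^2 + 13*(-0.708) + 1.51*|-0.708| = -4.1248


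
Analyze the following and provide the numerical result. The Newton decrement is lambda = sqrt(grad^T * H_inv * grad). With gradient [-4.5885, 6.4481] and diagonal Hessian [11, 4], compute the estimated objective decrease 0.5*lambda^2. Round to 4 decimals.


Step 1: H is diagonal, so H^(-1) * g = [-0.4171, 1.612].
Step 2: g^T H^(-1) g = sum_i g_i^2 / H_ii
  = (-4.5885)^2/11 + (6.4481)^2/4
  = 1.914 + 10.3945 = 12.3085
Step 3: Objective decrease = 0.5 * g^T H^(-1) g = 6.1543


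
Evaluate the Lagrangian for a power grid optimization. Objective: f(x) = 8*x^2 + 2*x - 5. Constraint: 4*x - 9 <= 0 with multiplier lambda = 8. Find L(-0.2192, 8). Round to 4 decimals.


Step 1: Evaluate f(x).
f(-0.2192) = 8*(-0.2192)^2 + 2*(-0.2192) - 5 = -5.054
Step 2: Evaluate g(x).
g(-0.2192) = 4*-0.2192 - 9 = -9.8768
Step 3: Compute Lagrangian.
L = -5.054 + 8*-9.8768 = -84.0684


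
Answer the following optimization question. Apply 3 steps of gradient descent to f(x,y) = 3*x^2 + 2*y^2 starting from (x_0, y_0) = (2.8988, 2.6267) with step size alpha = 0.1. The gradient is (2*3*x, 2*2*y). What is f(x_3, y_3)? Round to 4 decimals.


Gradient descent on f(x,y) = 3*x^2 + 2*y^2.
Starting point: (2.8988, 2.6267), alpha = 0.1
Step 1: grad_x = 2*3*2.8988 = 17.3928, grad_y = 2*2*2.6267 = 10.5068
  x_1 = 2.8988 - 0.1*17.3928 = 1.1595
  y_1 = 2.6267 - 0.1*10.5068 = 1.576
Step 2: grad_x = 2*3*1.1595 = 6.9571, grad_y = 2*2*1.576 = 6.3041
  x_2 = 1.1595 - 0.1*6.9571 = 0.4638
  y_2 = 1.576 - 0.1*6.3041 = 0.9456
Step 3: grad_x = 2*3*0.4638 = 2.7828, grad_y = 2*2*0.9456 = 3.7824
  x_3 = 0.4638 - 0.1*2.7828 = 0.1855
  y_3 = 0.9456 - 0.1*3.7824 = 0.5674
f(0.1855, 0.5674) = 3*0.1855^2 + 2*0.5674^2 = 0.7471


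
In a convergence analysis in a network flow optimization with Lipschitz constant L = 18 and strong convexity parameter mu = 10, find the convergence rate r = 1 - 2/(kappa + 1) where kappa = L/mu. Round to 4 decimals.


Step 1: Compute the condition number.
kappa = L/mu = 18/10 = 1.8
Step 2: Compute the convergence rate.
r = 1 - 2/(kappa + 1) = 1 - 2*mu/(L + mu) = (L - mu)/(L + mu) = 8/28 = 0.2857


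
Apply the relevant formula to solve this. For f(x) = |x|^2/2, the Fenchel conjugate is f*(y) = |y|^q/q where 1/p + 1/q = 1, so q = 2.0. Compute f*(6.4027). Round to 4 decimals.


The conjugate exponent q satisfies 1/p + 1/q = 1.
p = 2, so q = 2/(2 - 1) = 2.0
|y|^q = 6.4027^2.0 = 40.9946
f*(6.4027) = 40.9946 / 2.0 = 20.4973


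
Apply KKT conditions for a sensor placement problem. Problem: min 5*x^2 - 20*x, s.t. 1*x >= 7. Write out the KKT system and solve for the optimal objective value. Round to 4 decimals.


Step 1: Try lambda = 0 (constraint inactive).
x_unc = 20/(2*5) = 2.0
Check: 1*2.0 = 2.0 < 7 -- violated!
Step 2: Constraint must be active: 1*x = 7
x* = 7/1 = 7.0
lambda = (2*5*7.0 - 20)/1 = 50.0
Step 3: Compute optimal value.
f(x*) = 5*7.0^2 - 20*7.0 = 105.0


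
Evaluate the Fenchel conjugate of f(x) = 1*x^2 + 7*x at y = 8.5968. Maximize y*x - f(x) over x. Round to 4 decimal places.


f*(y) = sup_x {y*x - a*x^2 - b*x} = sup_x {(y-b)*x - a*x^2}
FOC: (y - b) - 2a*x = 0 => x* = (y - b)/(2a)
x* = (8.5968 - 7)/(2*1) = 0.7984
f*(8.5968) = (y-b)^2/(4a) = (8.5968 - 7)^2/(4*1)
= 2.5498/4 = 0.6374


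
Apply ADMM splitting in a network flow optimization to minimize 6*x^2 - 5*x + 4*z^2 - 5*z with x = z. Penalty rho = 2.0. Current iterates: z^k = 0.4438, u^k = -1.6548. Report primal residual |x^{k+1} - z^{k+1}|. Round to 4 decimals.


ADMM iteration with rho = 2.0, z^k = 0.4438, u^k = -1.6548
Step 1: x-update.
Minimize 6*x^2 - 5*x + (2.0/2)*(x - 0.4438 - 1.6548)^2
FOC: (2*6 + 2.0)*x = 5 + 2.0*(0.4438 + 1.6548)
x^{k+1} = 0.6569
Step 2: z-update.
Minimize 4*z^2 - 5*z + (2.0/2)*(0.6569 - z - 1.6548)^2
FOC: (2*4 + 2.0)*z = 5 + 2.0*(0.6569 - 1.6548)
z^{k+1} = 0.3004
Step 3: u-update.
u^{k+1} = -1.6548 + 0.6569 - 0.3004 = -1.2983
Step 4: Primal residual = |0.6569 - 0.3004| = 0.3565


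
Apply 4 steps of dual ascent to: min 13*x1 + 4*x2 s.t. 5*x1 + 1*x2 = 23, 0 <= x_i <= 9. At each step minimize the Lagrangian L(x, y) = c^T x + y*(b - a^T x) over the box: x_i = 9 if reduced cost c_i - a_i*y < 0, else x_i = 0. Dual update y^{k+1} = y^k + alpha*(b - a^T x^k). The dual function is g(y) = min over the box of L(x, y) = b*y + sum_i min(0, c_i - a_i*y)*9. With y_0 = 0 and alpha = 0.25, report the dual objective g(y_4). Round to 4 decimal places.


Dual ascent for LP: min 13*x1 + 4*x2, 5*x1 + 1*x2 = 23, 0 <= x_i <= 9
Step 1: y^k = 0.0, reduced costs: (13.0, 4.0)
  x^k = (0.0, 0.0), subgradient = b - a^T x = 23.0
  y^{k+1} = 0.0 + 0.25*23.0 = 5.75
Step 2: y^k = 5.75, reduced costs: (-15.75, -1.75)
  x^k = (9.0, 9.0), subgradient = b - a^T x = -31.0
  y^{k+1} = 5.75 + 0.25*-31.0 = -2.0
Step 3: y^k = -2.0, reduced costs: (23.0, 6.0)
  x^k = (0.0, 0.0), subgradient = b - a^T x = 23.0
  y^{k+1} = -2.0 + 0.25*23.0 = 3.75
Step 4: y^k = 3.75, reduced costs: (-5.75, 0.25)
  x^k = (9.0, 0.0), subgradient = b - a^T x = -22.0
  y^{k+1} = 3.75 + 0.25*-22.0 = -1.75
Dual objective at y_4 = -1.75: reduced costs (21.75, 5.75), box minimizer x = (0.0, 0.0)
g(y_4) = b*y + (c1 - a1*y)*x1 + (c2 - a2*y)*x2 = 23*(-1.75) + 21.75*0.0 + 5.75*0.0 = -40.25 + 0.0 + 0.0 = -40.25


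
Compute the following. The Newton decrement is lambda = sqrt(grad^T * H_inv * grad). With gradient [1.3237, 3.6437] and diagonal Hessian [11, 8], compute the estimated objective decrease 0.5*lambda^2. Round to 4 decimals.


Step 1: H is diagonal, so H^(-1) * g = [0.1203, 0.4555].
Step 2: g^T H^(-1) g = sum_i g_i^2 / H_ii
  = (1.3237)^2/11 + (3.6437)^2/8
  = 0.1593 + 1.6596 = 1.8189
Step 3: Objective decrease = 0.5 * g^T H^(-1) g = 0.9094


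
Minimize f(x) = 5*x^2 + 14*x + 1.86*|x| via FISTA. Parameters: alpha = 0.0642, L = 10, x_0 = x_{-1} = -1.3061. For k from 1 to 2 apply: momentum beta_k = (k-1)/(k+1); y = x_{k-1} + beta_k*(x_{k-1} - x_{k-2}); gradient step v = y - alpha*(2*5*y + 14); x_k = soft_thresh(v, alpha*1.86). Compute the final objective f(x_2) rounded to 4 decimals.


FISTA on f(x) = 5*x^2 + 14*x + 1.86*|x|
L = 10, alpha = 0.0642
Iteration 1: beta = 0.0, y = -1.3061 + 0.0*(-1.3061 + 1.3061) = -1.3061
  grad(y) = 0.939, v = y - alpha*grad = -1.3664
  prox(v) = soft_thresh(-1.3664, 0.1194) = -1.247
Iteration 2: beta = 0.3333, y = -1.247 + 0.3333*(-1.247 + 1.3061) = -1.2273
  grad(y) = 1.7274, v = y - alpha*grad = -1.3382
  prox(v) = soft_thresh(-1.3382, 0.1194) = -1.2187
f(x_2) = 5*(-1.2187)^2 + 14*(-1.2187) + 1.86*|-1.2187| = -7.3689


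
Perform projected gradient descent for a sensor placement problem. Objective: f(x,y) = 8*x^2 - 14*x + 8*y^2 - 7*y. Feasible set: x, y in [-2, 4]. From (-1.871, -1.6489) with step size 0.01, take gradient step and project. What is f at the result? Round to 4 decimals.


Step 1: Compute gradient at (-1.871, -1.6489).
grad_x = 2*8*-1.871 - 14 = -43.936
grad_y = 2*8*-1.6489 - 7 = -33.3824
Step 2: Gradient step.
x_raw = -1.871 - 0.01*-43.936 = -1.4316
y_raw = -1.6489 - 0.01*-33.3824 = -1.3151
Step 3: Project onto [-2, 4].
x_proj = clip(-1.4316) = -1.4316
y_proj = clip(-1.3151) = -1.3151
Step 4: Evaluate f.
f(-1.4316, -1.3151) = 59.4806


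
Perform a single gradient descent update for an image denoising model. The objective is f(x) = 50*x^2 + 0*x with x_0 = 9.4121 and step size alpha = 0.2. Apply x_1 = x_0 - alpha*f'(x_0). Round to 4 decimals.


We compute the gradient at x_0 and apply the update.
f'(x) = 100*x + 0
f'(9.4121) = 100*9.4121 + 0 = 941.21
x_1 = 9.4121 - 0.2*941.21 = -178.8299


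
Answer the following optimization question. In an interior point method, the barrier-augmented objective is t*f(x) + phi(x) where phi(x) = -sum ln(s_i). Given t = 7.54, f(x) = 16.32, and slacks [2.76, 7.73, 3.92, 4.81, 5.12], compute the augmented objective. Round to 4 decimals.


Step 1: Compute log-barrier.
ln values: [1.0152, 2.0451, 1.3661, 1.5707, 1.6332]
phi = -(1.0152 + 2.0451 + 1.3661 + 1.5707 + 1.6332) = -7.6303
Step 2: Compute augmented objective.
t*f(x) = 7.54*16.32 = 123.0528
Total = 123.0528 - 7.6303 = 115.4225


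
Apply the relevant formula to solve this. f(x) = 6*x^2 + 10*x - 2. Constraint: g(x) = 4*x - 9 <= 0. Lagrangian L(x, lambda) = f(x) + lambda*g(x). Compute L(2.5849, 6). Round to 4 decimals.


Step 1: Evaluate f(x).
f(2.5849) = 6*2.5849^2 + 10*2.5849 - 2 = 63.9392
Step 2: Evaluate g(x).
g(2.5849) = 4*2.5849 - 9 = 1.3396
Step 3: Compute Lagrangian.
L = 63.9392 + 6*1.3396 = 71.9768


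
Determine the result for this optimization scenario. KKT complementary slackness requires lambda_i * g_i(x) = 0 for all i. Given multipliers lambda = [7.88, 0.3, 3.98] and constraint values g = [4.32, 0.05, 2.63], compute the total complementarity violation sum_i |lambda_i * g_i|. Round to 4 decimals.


KKT complementary slackness check:
lambda_1 * g_1 = 7.88 * 4.32 = 34.0416
lambda_2 * g_2 = 0.3 * 0.05 = 0.015
lambda_3 * g_3 = 3.98 * 2.63 = 10.4674
Total violation = 34.0416 + 0.015 + 10.4674 = 44.524


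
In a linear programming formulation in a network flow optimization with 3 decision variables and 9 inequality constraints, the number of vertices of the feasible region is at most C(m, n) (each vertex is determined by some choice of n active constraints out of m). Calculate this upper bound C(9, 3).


Each vertex corresponds to some choice of n active constraints out of m, so the number of vertices is at most C(m, n) = m! / (n!(m-n)!).
m = 9, n = 3
Numerator: 9 * 8 * 7
Denominator: 3! = 6
C(9, 3) = 84


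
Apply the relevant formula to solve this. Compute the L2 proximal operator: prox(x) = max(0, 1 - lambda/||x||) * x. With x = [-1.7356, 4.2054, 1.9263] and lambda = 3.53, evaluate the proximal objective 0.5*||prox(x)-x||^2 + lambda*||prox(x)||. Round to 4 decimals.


Step 1: Compute ||x||.
||x|| = 4.9405
Step 2: Compute scaling factor.
scale = max(0, 1 - 3.53/4.9405) = 0.2855
Step 3: prox(x) = [-0.4955, 1.2006, 0.5499]
||prox(x)|| = 1.4105
Step 4: Proximal objective.
0.5*||prox-x||^2 = 6.2305
lambda*||prox|| = 4.9791
Total = 11.2094


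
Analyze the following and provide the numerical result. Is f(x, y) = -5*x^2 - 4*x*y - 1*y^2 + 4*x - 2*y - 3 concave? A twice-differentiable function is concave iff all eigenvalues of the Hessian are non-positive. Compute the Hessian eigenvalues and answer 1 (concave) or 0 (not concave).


The Hessian of f(x,y) = -5*x^2 - 4*x*y - 1*y^2 + 4*x - 2*y - 3 is:
H = [[-10, -4], [-4, -2]]
Trace = -10 - 2 = -12
Determinant = -10*-2 - (-4)^2 = 4
Discriminant = (-12)^2 - 4*4 = 128.0
Eigenvalues: lambda_1 = -11.6569, lambda_2 = -0.3431
The function is concave.

1


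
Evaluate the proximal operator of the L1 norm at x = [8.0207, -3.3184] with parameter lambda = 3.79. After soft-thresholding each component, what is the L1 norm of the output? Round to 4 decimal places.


Soft-thresholding with lambda = 3.79:
prox(8.0207) = sign(8.0207)*max(|8.0207| - 3.79, 0) = 4.2307
prox(-3.3184) = sign(-3.3184)*max(|-3.3184| - 3.79, 0) = 0.0
prox(x) = [4.2307, 0.0]
||prox(x)||_1 = 4.2307 + 0.0 = 4.2307


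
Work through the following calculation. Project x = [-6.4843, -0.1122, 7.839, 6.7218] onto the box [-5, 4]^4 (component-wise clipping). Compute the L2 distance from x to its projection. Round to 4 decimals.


Project each component onto [-5, 4].
clip(-6.4843) = -5.0, clip(-0.1122) = -0.1122, clip(7.839) = 4.0, clip(6.7218) = 4.0
Projection = [-5.0, -0.1122, 4.0, 4.0]
Squared diffs: [2.2031, 0.0, 14.7379, 7.4082]
Distance = sqrt(24.3492) = 4.9345


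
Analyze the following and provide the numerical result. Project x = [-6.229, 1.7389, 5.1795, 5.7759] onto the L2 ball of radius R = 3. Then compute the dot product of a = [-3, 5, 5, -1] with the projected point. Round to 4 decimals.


Step 1: Compute ||x|| (intermediates to 6 decimals).
||x|| = sqrt((-6.229)^2 + 1.7389^2 + 5.1795^2 + 5.7759^2) = 10.100122
Step 2: Project.
Since ||x|| > R, scale = R/||x|| = 3/10.100122 = 0.297026, proj(x) = scale * x
proj(x) = [-1.850175, 0.516499, 1.538446, 1.715592]
Step 3: Dot product.
a^T * proj(x) = -3*(-1.850175) + 5*0.516499 + 5*1.538446 - 1*1.715592 = 14.1097


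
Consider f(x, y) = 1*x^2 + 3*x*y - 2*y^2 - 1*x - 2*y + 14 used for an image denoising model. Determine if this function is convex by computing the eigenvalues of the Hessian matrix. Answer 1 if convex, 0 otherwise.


The Hessian of f(x,y) = 1*x^2 + 3*x*y - 2*y^2 - 1*x - 2*y + 14 is:
H = [[2, 3], [3, -4]]
Trace = 2 - 4 = -2
Determinant = 2*-4 - (3)^2 = -17
Discriminant = (-2)^2 - 4*-17 = 72.0
Eigenvalues: lambda_1 = -5.2426, lambda_2 = 3.2426
The function is not convex.

0


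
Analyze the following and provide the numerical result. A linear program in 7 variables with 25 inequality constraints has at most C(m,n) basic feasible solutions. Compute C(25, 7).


Each vertex corresponds to some choice of n active constraints out of m, so the number of vertices is at most C(m, n) = m! / (n!(m-n)!).
m = 25, n = 7
Numerator: 25 * 24 * 23 * 22 * 21 * 20 * 19
Denominator: 7! = 5040
C(25, 7) = 480700


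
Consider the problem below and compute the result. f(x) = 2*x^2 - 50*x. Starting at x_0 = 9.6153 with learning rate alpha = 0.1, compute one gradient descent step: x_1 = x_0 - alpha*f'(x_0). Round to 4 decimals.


We compute the gradient at x_0 and apply the update.
f'(x) = 4*x - 50
f'(9.6153) = 4*9.6153 - 50 = -11.5388
x_1 = 9.6153 - 0.1*-11.5388 = 10.7692


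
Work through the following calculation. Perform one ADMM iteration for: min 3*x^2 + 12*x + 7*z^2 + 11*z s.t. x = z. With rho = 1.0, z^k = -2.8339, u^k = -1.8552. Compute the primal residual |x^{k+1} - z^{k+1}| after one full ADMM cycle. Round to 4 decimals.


ADMM iteration with rho = 1.0, z^k = -2.8339, u^k = -1.8552
Step 1: x-update.
Minimize 3*x^2 + 12*x + (1.0/2)*(x + 2.8339 - 1.8552)^2
FOC: (2*3 + 1.0)*x = -12 + 1.0*(-2.8339 + 1.8552)
x^{k+1} = -1.8541
Step 2: z-update.
Minimize 7*z^2 + 11*z + (1.0/2)*(-1.8541 - z - 1.8552)^2
FOC: (2*7 + 1.0)*z = -11 + 1.0*(-1.8541 - 1.8552)
z^{k+1} = -0.9806
Step 3: u-update.
u^{k+1} = -1.8552 - 1.8541 + 0.9806 = -2.7287
Step 4: Primal residual = |-1.8541 + 0.9806| = 0.8735


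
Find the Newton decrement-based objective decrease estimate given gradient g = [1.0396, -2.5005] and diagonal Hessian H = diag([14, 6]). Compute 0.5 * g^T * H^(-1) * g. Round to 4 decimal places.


Step 1: H is diagonal, so H^(-1) * g = [0.0743, -0.4168].
Step 2: g^T H^(-1) g = sum_i g_i^2 / H_ii
  = (1.0396)^2/14 + (-2.5005)^2/6
  = 0.0772 + 1.0421 = 1.1193
Step 3: Objective decrease = 0.5 * g^T H^(-1) g = 0.5596


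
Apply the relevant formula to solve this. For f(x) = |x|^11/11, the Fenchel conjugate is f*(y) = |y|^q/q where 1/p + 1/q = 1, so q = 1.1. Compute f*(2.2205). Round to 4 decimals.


The conjugate exponent q satisfies 1/p + 1/q = 1.
p = 11, so q = 11/(11 - 1) = 1.1
|y|^q = 2.2205^1.1 = 2.4049
f*(2.2205) = 2.4049 / 1.1 = 2.1863


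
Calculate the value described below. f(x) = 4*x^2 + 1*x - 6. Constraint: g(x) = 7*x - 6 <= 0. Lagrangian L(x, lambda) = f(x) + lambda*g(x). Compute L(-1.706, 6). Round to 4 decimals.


Step 1: Evaluate f(x).
f(-1.706) = 4*(-1.706)^2 + 1*(-1.706) - 6 = 3.9357
Step 2: Evaluate g(x).
g(-1.706) = 7*-1.706 - 6 = -17.942
Step 3: Compute Lagrangian.
L = 3.9357 + 6*-17.942 = -103.7163


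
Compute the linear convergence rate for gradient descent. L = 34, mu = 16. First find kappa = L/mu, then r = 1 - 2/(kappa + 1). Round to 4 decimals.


Step 1: Compute the condition number.
kappa = L/mu = 34/16 = 2.125
Step 2: Compute the convergence rate.
r = 1 - 2/(kappa + 1) = 1 - 2*mu/(L + mu) = (L - mu)/(L + mu) = 18/50 = 0.36


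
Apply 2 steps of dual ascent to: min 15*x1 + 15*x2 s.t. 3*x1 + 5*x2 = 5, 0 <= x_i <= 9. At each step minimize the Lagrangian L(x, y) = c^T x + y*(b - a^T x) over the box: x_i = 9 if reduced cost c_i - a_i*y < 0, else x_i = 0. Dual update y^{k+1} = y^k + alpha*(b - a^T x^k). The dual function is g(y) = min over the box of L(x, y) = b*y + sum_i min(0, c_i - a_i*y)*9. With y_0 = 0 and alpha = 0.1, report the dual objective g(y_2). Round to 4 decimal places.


Dual ascent for LP: min 15*x1 + 15*x2, 3*x1 + 5*x2 = 5, 0 <= x_i <= 9
Step 1: y^k = 0.0, reduced costs: (15.0, 15.0)
  x^k = (0.0, 0.0), subgradient = b - a^T x = 5.0
  y^{k+1} = 0.0 + 0.1*5.0 = 0.5
Step 2: y^k = 0.5, reduced costs: (13.5, 12.5)
  x^k = (0.0, 0.0), subgradient = b - a^T x = 5.0
  y^{k+1} = 0.5 + 0.1*5.0 = 1.0
Dual objective at y_2 = 1.0: reduced costs (12.0, 10.0), box minimizer x = (0.0, 0.0)
g(y_2) = b*y + (c1 - a1*y)*x1 + (c2 - a2*y)*x2 = 5*1.0 + 12.0*0.0 + 10.0*0.0 = 5.0 + 0.0 + 0.0 = 5.0


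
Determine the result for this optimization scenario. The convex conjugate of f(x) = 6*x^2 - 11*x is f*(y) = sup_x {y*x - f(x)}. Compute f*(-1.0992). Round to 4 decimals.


f*(y) = sup_x {y*x - a*x^2 - b*x} = sup_x {(y-b)*x - a*x^2}
FOC: (y - b) - 2a*x = 0 => x* = (y - b)/(2a)
x* = (-1.0992 + 11)/(2*6) = 0.8251
f*(-1.0992) = (y-b)^2/(4a) = (-1.0992 + 11)^2/(4*6)
= 98.0258/24 = 4.0844


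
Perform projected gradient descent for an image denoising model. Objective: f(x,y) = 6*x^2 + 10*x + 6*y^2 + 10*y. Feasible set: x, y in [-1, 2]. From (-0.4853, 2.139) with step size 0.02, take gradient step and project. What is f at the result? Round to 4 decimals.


Step 1: Compute gradient at (-0.4853, 2.139).
grad_x = 2*6*-0.4853 + 10 = 4.1764
grad_y = 2*6*2.139 + 10 = 35.668
Step 2: Gradient step.
x_raw = -0.4853 - 0.02*4.1764 = -0.5688
y_raw = 2.139 - 0.02*35.668 = 1.4256
Step 3: Project onto [-1, 2].
x_proj = clip(-0.5688) = -0.5688
y_proj = clip(1.4256) = 1.4256
Step 4: Evaluate f.
f(-0.5688, 1.4256) = 22.7042


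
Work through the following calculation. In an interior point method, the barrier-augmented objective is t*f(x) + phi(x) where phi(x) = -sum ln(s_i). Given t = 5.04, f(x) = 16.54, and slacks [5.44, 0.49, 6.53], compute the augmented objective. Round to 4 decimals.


Step 1: Compute log-barrier.
ln values: [1.6938, -0.7133, 1.8764]
phi = -(1.6938 - 0.7133 + 1.8764) = -2.8568
Step 2: Compute augmented objective.
t*f(x) = 5.04*16.54 = 83.3616
Total = 83.3616 - 2.8568 = 80.5048


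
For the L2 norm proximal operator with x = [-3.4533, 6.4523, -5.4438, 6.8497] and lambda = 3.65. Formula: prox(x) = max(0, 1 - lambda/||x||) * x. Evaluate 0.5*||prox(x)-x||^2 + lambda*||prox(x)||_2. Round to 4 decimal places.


Step 1: Compute ||x||.
||x|| = 11.4066
Step 2: Compute scaling factor.
scale = max(0, 1 - 3.65/11.4066) = 0.68
Step 3: prox(x) = [-2.3483, 4.3876, -3.7018, 4.6579]
||prox(x)|| = 7.7566
Step 4: Proximal objective.
0.5*||prox-x||^2 = 6.6613
lambda*||prox|| = 28.3116
Total = 34.9729


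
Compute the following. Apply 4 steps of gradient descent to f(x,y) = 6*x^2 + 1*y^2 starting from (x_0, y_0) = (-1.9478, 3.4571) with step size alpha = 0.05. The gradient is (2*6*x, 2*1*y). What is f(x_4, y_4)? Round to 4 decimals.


Gradient descent on f(x,y) = 6*x^2 + 1*y^2.
Starting point: (-1.9478, 3.4571), alpha = 0.05
Step 1: grad_x = 2*6*-1.9478 = -23.3736, grad_y = 2*1*3.4571 = 6.9142
  x_1 = -1.9478 - 0.05*-23.3736 = -0.7791
  y_1 = 3.4571 - 0.05*6.9142 = 3.1114
Step 2: grad_x = 2*6*-0.7791 = -9.3494, grad_y = 2*1*3.1114 = 6.2228
  x_2 = -0.7791 - 0.05*-9.3494 = -0.3116
  y_2 = 3.1114 - 0.05*6.2228 = 2.8003
Step 3: grad_x = 2*6*-0.3116 = -3.7398, grad_y = 2*1*2.8003 = 5.6005
  x_3 = -0.3116 - 0.05*-3.7398 = -0.1247
  y_3 = 2.8003 - 0.05*5.6005 = 2.5202
Step 4: grad_x = 2*6*-0.1247 = -1.4959, grad_y = 2*1*2.5202 = 5.0405
  x_4 = -0.1247 - 0.05*-1.4959 = -0.0499
  y_4 = 2.5202 - 0.05*5.0405 = 2.2682
f(-0.0499, 2.2682) = 6*(-0.0499)^2 + 1*2.2682^2 = 5.1597


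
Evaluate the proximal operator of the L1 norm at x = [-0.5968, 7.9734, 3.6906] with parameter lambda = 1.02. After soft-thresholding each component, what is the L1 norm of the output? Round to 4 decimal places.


Soft-thresholding with lambda = 1.02:
prox(-0.5968) = sign(-0.5968)*max(|-0.5968| - 1.02, 0) = 0.0
prox(7.9734) = sign(7.9734)*max(|7.9734| - 1.02, 0) = 6.9534
prox(3.6906) = sign(3.6906)*max(|3.6906| - 1.02, 0) = 2.6706
prox(x) = [0.0, 6.9534, 2.6706]
||prox(x)||_1 = 0.0 + 6.9534 + 2.6706 = 9.624


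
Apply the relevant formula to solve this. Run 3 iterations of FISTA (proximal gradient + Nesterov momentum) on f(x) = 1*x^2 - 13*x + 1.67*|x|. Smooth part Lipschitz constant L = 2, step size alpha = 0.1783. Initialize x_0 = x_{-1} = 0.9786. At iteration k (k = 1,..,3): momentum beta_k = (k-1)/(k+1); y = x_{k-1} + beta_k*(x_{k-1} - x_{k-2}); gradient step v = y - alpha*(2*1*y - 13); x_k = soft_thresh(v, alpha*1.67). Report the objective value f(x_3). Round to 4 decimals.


FISTA on f(x) = 1*x^2 - 13*x + 1.67*|x|
L = 2, alpha = 0.1783
Iteration 1: beta = 0.0, y = 0.9786 + 0.0*(0.9786 - 0.9786) = 0.9786
  grad(y) = -11.0428, v = y - alpha*grad = 2.9475
  prox(v) = soft_thresh(2.9475, 0.2978) = 2.6498
Iteration 2: beta = 0.3333, y = 2.6498 + 0.3333*(2.6498 - 0.9786) = 3.2068
  grad(y) = -6.5863, v = y - alpha*grad = 4.3812
  prox(v) = soft_thresh(4.3812, 0.2978) = 4.0834
Iteration 3: beta = 0.5, y = 4.0834 + 0.5*(4.0834 - 2.6498) = 4.8002
  grad(y) = -3.3995, v = y - alpha*grad = 5.4064
  prox(v) = soft_thresh(5.4064, 0.2978) = 5.1086
f(x_3) = 1*5.1086^2 - 13*5.1086 + 1.67*|5.1086| = -31.7827


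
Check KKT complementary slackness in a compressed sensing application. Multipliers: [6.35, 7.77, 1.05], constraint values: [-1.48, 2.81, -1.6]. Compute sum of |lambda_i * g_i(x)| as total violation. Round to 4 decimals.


KKT complementary slackness check:
lambda_1 * g_1 = 6.35 * -1.48 = -9.398
lambda_2 * g_2 = 7.77 * 2.81 = 21.8337
lambda_3 * g_3 = 1.05 * -1.6 = -1.68
Total violation = 9.398 + 21.8337 + 1.68 = 32.9117


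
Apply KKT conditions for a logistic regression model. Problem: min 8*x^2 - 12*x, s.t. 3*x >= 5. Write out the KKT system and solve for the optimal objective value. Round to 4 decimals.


Step 1: Try lambda = 0 (constraint inactive).
x_unc = 12/(2*8) = 0.75
Check: 3*0.75 = 2.25 < 5 -- violated!
Step 2: Constraint must be active: 3*x = 5
x* = 5/3 = 1.6667 (rounded; the exact value 5/3 is used below)
lambda = (2*8*(5/3) - 12)/3 = 4.8889
Step 3: Compute optimal value.
f(x*) = 8*(5/3)^2 - 12*(5/3) = 2.2222


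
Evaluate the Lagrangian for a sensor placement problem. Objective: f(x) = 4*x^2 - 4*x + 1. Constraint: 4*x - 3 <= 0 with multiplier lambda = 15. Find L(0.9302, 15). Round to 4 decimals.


Step 1: Evaluate f(x).
f(0.9302) = 4*0.9302^2 - 4*0.9302 + 1 = 0.7403
Step 2: Evaluate g(x).
g(0.9302) = 4*0.9302 - 3 = 0.7208
Step 3: Compute Lagrangian.
L = 0.7403 + 15*0.7208 = 11.5523


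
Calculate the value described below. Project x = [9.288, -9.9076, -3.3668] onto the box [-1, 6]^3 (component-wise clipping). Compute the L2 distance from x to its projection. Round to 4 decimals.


Project each component onto [-1, 6].
clip(9.288) = 6.0, clip(-9.9076) = -1.0, clip(-3.3668) = -1.0
Projection = [6.0, -1.0, -1.0]
Squared diffs: [10.8109, 79.3453, 5.6017]
Distance = sqrt(95.7579) = 9.7856


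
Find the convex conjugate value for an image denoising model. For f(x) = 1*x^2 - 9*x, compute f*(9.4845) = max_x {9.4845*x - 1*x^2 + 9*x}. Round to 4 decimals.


f*(y) = sup_x {y*x - a*x^2 - b*x} = sup_x {(y-b)*x - a*x^2}
FOC: (y - b) - 2a*x = 0 => x* = (y - b)/(2a)
x* = (9.4845 + 9)/(2*1) = 9.2423
f*(9.4845) = (y-b)^2/(4a) = (9.4845 + 9)^2/(4*1)
= 341.6767/4 = 85.4192


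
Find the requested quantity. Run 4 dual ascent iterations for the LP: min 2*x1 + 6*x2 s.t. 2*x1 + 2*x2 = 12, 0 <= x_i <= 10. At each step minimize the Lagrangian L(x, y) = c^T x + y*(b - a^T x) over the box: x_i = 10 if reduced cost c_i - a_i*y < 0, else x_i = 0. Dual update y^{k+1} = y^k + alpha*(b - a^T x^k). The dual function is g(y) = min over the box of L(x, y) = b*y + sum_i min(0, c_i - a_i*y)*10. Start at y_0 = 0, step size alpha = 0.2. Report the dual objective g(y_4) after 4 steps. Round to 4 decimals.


Dual ascent for LP: min 2*x1 + 6*x2, 2*x1 + 2*x2 = 12, 0 <= x_i <= 10
Step 1: y^k = 0.0, reduced costs: (2.0, 6.0)
  x^k = (0.0, 0.0), subgradient = b - a^T x = 12.0
  y^{k+1} = 0.0 + 0.2*12.0 = 2.4
Step 2: y^k = 2.4, reduced costs: (-2.8, 1.2)
  x^k = (10.0, 0.0), subgradient = b - a^T x = -8.0
  y^{k+1} = 2.4 + 0.2*-8.0 = 0.8
Step 3: y^k = 0.8, reduced costs: (0.4, 4.4)
  x^k = (0.0, 0.0), subgradient = b - a^T x = 12.0
  y^{k+1} = 0.8 + 0.2*12.0 = 3.2
Step 4: y^k = 3.2, reduced costs: (-4.4, -0.4)
  x^k = (10.0, 10.0), subgradient = b - a^T x = -28.0
  y^{k+1} = 3.2 + 0.2*-28.0 = -2.4
Dual objective at y_4 = -2.4: reduced costs (6.8, 10.8), box minimizer x = (0.0, 0.0)
g(y_4) = b*y + (c1 - a1*y)*x1 + (c2 - a2*y)*x2 = 12*(-2.4) + 6.8*0.0 + 10.8*0.0 = -28.8 + 0.0 + 0.0 = -28.8


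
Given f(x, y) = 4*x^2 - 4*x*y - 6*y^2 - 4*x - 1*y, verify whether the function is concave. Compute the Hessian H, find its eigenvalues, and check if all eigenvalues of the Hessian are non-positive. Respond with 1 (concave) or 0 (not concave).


The Hessian of f(x,y) = 4*x^2 - 4*x*y - 6*y^2 - 4*x - 1*y is:
H = [[8, -4], [-4, -12]]
Trace = 8 - 12 = -4
Determinant = 8*-12 - (-4)^2 = -112
Discriminant = (-4)^2 - 4*-112 = 464.0
Eigenvalues: lambda_1 = -12.7703, lambda_2 = 8.7703
The function is not concave.

0


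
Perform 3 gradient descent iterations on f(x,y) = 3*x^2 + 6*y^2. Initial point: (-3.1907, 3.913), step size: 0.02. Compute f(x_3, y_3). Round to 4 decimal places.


Gradient descent on f(x,y) = 3*x^2 + 6*y^2.
Starting point: (-3.1907, 3.913), alpha = 0.02
Step 1: grad_x = 2*3*-3.1907 = -19.1442, grad_y = 2*6*3.913 = 46.956
  x_1 = -3.1907 - 0.02*-19.1442 = -2.8078
  y_1 = 3.913 - 0.02*46.956 = 2.9739
Step 2: grad_x = 2*3*-2.8078 = -16.8469, grad_y = 2*6*2.9739 = 35.6866
  x_2 = -2.8078 - 0.02*-16.8469 = -2.4709
  y_2 = 2.9739 - 0.02*35.6866 = 2.2601
Step 3: grad_x = 2*3*-2.4709 = -14.8253, grad_y = 2*6*2.2601 = 27.1218
  x_3 = -2.4709 - 0.02*-14.8253 = -2.1744
  y_3 = 2.2601 - 0.02*27.1218 = 1.7177
f(-2.1744, 1.7177) = 3*(-2.1744)^2 + 6*1.7177^2 = 31.8869


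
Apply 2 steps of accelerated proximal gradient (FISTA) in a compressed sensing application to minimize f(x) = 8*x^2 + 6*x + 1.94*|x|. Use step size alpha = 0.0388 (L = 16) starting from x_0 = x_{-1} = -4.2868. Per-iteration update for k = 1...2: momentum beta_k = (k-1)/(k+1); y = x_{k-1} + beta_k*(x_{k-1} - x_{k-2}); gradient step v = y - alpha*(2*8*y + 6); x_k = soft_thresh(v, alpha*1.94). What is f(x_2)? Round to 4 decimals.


FISTA on f(x) = 8*x^2 + 6*x + 1.94*|x|
L = 16, alpha = 0.0388
Iteration 1: beta = 0.0, y = -4.2868 + 0.0*(-4.2868 + 4.2868) = -4.2868
  grad(y) = -62.5888, v = y - alpha*grad = -1.8584
  prox(v) = soft_thresh(-1.8584, 0.0753) = -1.7831
Iteration 2: beta = 0.3333, y = -1.7831 + 0.3333*(-1.7831 + 4.2868) = -0.9485
  grad(y) = -9.1762, v = y - alpha*grad = -0.5925
  prox(v) = soft_thresh(-0.5925, 0.0753) = -0.5172
f(x_2) = 8*(-0.5172)^2 + 6*(-0.5172) + 1.94*|-0.5172| = 0.0401


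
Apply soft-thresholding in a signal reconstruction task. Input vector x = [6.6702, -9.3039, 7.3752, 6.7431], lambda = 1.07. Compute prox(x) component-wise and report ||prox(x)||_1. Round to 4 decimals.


Soft-thresholding with lambda = 1.07:
prox(6.6702) = sign(6.6702)*max(|6.6702| - 1.07, 0) = 5.6002
prox(-9.3039) = sign(-9.3039)*max(|-9.3039| - 1.07, 0) = -8.2339
prox(7.3752) = sign(7.3752)*max(|7.3752| - 1.07, 0) = 6.3052
prox(6.7431) = sign(6.7431)*max(|6.7431| - 1.07, 0) = 5.6731
prox(x) = [5.6002, -8.2339, 6.3052, 5.6731]
||prox(x)||_1 = 5.6002 + 8.2339 + 6.3052 + 5.6731 = 25.8124
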